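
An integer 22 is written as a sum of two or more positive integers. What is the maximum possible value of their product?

2916

Fill prod[k] for k=2..22: at each k try every first piece i and multiply by the better of (k−i) uncut or prod[k−i].
prod[2] = 1·max(1,0) = 1·1 = 1
prod[3] = max(1·2, 2·1) = 2
prod[4] = max(1·3, 2·2, 3·1) = 4
prod[5] = max(1·4, 2·3, 3·2, 4·1) = 6
prod[6] = max(1·6, 2·4, 3·3, 4·2, 5·1) = 9
prod[7] = max(1·9, 2·6, 3·4, 4·3, 5·2, 6·1) = 12
prod[8] = max(1·12, 2·9, 3·6, …, 6·2, 7·1) = 18
prod[9] = max(1·18, 2·12, 3·9, …, 7·2, 8·1) = 27
prod[10] = max(1·27, 2·18, 3·12, …, 8·2, 9·1) = 36
prod[11] = max(1·36, 2·27, 3·18, …, 9·2, 10·1) = 54
prod[12] = max(1·54, 2·36, 3·27, …, 10·2, 11·1) = 81
prod[13] = max(1·81, 2·54, 3·36, …, 11·2, 12·1) = 108
prod[14] = max(1·108, 2·81, 3·54, …, 12·2, 13·1) = 162
prod[15] = max(1·162, 2·108, 3·81, …, 13·2, 14·1) = 243
prod[16] = max(1·243, 2·162, 3·108, …, 14·2, 15·1) = 324
prod[17] = max(1·324, 2·243, 3·162, …, 15·2, 16·1) = 486
prod[18] = max(1·486, 2·324, 3·243, …, 16·2, 17·1) = 729
prod[19] = max(1·729, 2·486, 3·324, …, 17·2, 18·1) = 972
prod[20] = max(1·972, 2·729, 3·486, …, 18·2, 19·1) = 1458
prod[21] = max(1·1458, 2·972, 3·729, …, 19·2, 20·1) = 2187
prod[22] = max(1·2187, 2·1458, 3·972, …, 20·2, 21·1) = 2916
One optimal split: 3 + 3 + 3 + 3 + 3 + 3 + 2 + 2; product 3·3·3·3·3·3·2·2 = 2916.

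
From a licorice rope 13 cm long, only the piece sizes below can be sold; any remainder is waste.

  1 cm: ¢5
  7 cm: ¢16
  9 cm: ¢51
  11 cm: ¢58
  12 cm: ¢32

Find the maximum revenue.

Let r[k] be the best obtainable value from length k. For each k, try every first piece i and keep the best of price[i] + r[k−i].
r[1] = 5
r[2] = 10  (first piece 1, then r[1]=5)
r[3] = 15  (first piece 1, then r[2]=10)
r[4] = 20  (first piece 1, then r[3]=15)
r[5] = 25  (first piece 1, then r[4]=20)
r[6] = 30  (first piece 1, then r[5]=25)
r[7] = 35  (first piece 1, then r[6]=30)
r[8] = 40  (first piece 1, then r[7]=35)
r[9] = 51
r[10] = 56  (first piece 1, then r[9]=51)
r[11] = 61  (first piece 1, then r[10]=56)
r[12] = 66  (first piece 1, then r[11]=61)
r[13] = 71  (first piece 1, then r[12]=66)
One optimal cutting: 9 + 1 + 1 + 1 + 1 → ¢71.

71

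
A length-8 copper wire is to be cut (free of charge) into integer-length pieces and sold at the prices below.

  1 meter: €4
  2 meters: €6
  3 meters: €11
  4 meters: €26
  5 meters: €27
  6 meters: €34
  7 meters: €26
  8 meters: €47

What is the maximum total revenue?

52

Build best[k] bottom-up: best[k] = max over allowed piece i of (p[i] + best[k−i]).
best[1] = 4
best[2] = 8  (first piece 1, then best[1]=4)
best[3] = 12  (first piece 1, then best[2]=8)
best[4] = 26
best[5] = 30  (first piece 1, then best[4]=26)
best[6] = 34  (first piece 1, then best[5]=30)
best[7] = 38  (first piece 1, then best[6]=34)
best[8] = 52  (first piece 4, then best[4]=26)
One optimal cutting: 4 + 4 → €26 + €26 = €52.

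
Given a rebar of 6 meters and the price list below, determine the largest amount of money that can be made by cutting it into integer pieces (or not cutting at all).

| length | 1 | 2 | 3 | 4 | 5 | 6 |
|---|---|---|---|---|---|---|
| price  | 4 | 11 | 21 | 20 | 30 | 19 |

42

Let v[k] be the best obtainable value from length k. For each k, try every first piece i and keep the best of price[i] + v[k−i].
v[1] = 4
v[2] = max(4+4, 11+0) = 11
v[3] = max(4+11, 11+4, 21+0) = 21
v[4] = max(4+21, 11+11, 21+4, 20+0) = 25
v[5] = max(4+25, 11+21, 21+11, 20+4, 30+0) = 32
v[6] = max(4+32, 11+25, 21+21, 20+11, 30+4, 19+0) = 42
One optimal cutting: 3 + 3 → ₹21 + ₹21 = ₹42.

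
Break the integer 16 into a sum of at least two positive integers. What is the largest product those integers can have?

Let f[k] be the best product for length k (with at least one cut). For each first piece i, the rest contributes max(k−i, f[k−i]).
f[2] = 1×max(1,0) = 1×1 = 1
f[3] = max(1×2, 2×1) = 2
f[4] = max(1×3, 2×2, 3×1) = 4
f[5] = max(1×4, 2×3, 3×2, 4×1) = 6
f[6] = max(1×6, 2×4, 3×3, 4×2, 5×1) = 9
f[7] = max(1×9, 2×6, 3×4, 4×3, 5×2, 6×1) = 12
f[8] = max(1×12, 2×9, 3×6, …, 6×2, 7×1) = 18
f[9] = max(1×18, 2×12, 3×9, …, 7×2, 8×1) = 27
f[10] = max(1×27, 2×18, 3×12, …, 8×2, 9×1) = 36
f[11] = max(1×36, 2×27, 3×18, …, 9×2, 10×1) = 54
f[12] = max(1×54, 2×36, 3×27, …, 10×2, 11×1) = 81
f[13] = max(1×81, 2×54, 3×36, …, 11×2, 12×1) = 108
f[14] = max(1×108, 2×81, 3×54, …, 12×2, 13×1) = 162
f[15] = max(1×162, 2×108, 3×81, …, 13×2, 14×1) = 243
f[16] = max(1×243, 2×162, 3×108, …, 14×2, 15×1) = 324
One optimal split: 3 + 3 + 3 + 3 + 2 + 2; product 3×3×3×3×2×2 = 324.

324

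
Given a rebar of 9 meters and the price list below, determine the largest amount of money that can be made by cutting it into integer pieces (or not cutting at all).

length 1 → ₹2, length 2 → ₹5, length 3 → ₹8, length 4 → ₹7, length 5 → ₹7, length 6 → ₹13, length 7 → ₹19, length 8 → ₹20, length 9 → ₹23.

Let R[k] be the best obtainable value from length k. For each k, try every first piece i and keep the best of price[i] + R[k−i].
R[1] = 2
R[2] = max(2+2, 5+0) = 5
R[3] = max(2+5, 5+2, 8+0) = 8
R[4] = max(2+8, 5+5, 8+2, 7+0) = 10
R[5] = max(2+10, 5+8, 8+5, 7+2, 7+0) = 13
R[6] = max(2+13, 5+10, 8+8, 7+5, 7+2, 13+0) = 16
R[7] = max(2+16, 5+13, 8+10, …, 13+2, 19+0) = 19
R[8] = max(2+19, 5+16, 8+13, …, 19+2, 20+0) = 21
R[9] = max(2+21, 5+19, 8+16, …, 20+2, 23+0) = 24
One optimal cutting: 7 + 2 → ₹19 + ₹5 = ₹24.

24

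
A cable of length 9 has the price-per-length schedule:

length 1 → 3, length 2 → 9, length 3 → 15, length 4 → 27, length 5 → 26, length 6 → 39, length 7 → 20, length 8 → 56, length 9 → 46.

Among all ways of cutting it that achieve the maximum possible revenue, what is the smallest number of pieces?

2

Consider every possible first cut. r[k] is the best of p[i]+r[k−i] over all sellable i≤k.
r[1] = 3
r[2] = 9
r[3] = 15
r[4] = 27
r[5] = 30  (first piece 1, then r[4]=27)
r[6] = 39
r[7] = 42  (first piece 1, then r[6]=39)
r[8] = 56
r[9] = 59  (first piece 1, then r[8]=56)
Maximum revenue is 59.
Now minimize piece count subject to staying optimal: for each k, pieces[k] = 1 + min over i with p[i]+r[k−i]=r[k] of pieces[k−i].
pieces[6] = 1
pieces[7] = 2
pieces[8] = 1
pieces[9] = 2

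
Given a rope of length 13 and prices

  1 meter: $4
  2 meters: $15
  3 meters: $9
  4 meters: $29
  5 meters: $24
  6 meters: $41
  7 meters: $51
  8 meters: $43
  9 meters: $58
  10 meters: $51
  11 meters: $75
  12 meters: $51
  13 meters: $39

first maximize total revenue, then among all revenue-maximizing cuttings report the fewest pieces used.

4

Let r[k] be the best obtainable value from length k. For each k, try every first piece i and keep the best of price[i] + r[k−i].
r[1] = 4
r[2] = 15
r[3] = 19  (first piece 1, then r[2]=15)
r[4] = 30  (first piece 2, then r[2]=15)
r[5] = 34  (first piece 1, then r[4]=30)
r[6] = 45  (first piece 2, then r[4]=30)
r[7] = 51
r[8] = 60  (first piece 2, then r[6]=45)
r[9] = 66  (first piece 2, then r[7]=51)
r[10] = 75  (first piece 2, then r[8]=60)
r[11] = 81  (first piece 2, then r[9]=66)
r[12] = 90  (first piece 2, then r[10]=75)
r[13] = 96  (first piece 2, then r[11]=81)
Maximum revenue is $96.
Now minimize piece count subject to staying optimal: for each k, pieces[k] = 1 + min over i with p[i]+r[k−i]=r[k] of pieces[k−i].
pieces[10] = 5
pieces[11] = 3
pieces[12] = 6
pieces[13] = 4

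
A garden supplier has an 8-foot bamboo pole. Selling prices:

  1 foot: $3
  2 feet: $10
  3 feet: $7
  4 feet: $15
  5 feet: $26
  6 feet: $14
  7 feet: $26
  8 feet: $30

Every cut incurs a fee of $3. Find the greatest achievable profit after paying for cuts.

33

Consider every possible first cut. r[k] is the best of p[i]+r[k−i] over all sellable i≤k, charging 3 whenever i<k.
r[1] = 3
r[2] = 10
r[3] = 10  (first piece 1, then r[2]=10)
r[4] = 17  (first piece 2, then r[2]=10)
r[5] = 26
r[6] = 26  (first piece 1, then r[5]=26)
r[7] = 33  (first piece 2, then r[5]=26)
r[8] = 33  (first piece 1, then r[7]=33)
One optimal plan: pieces 5 + 2 + 1 (2 cuts) → $39 − $6 = $33.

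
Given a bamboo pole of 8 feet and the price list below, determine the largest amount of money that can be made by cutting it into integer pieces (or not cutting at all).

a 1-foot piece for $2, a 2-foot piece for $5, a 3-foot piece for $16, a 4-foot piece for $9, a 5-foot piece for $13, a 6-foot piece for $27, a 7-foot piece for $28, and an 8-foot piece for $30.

Let r[k] be the best obtainable value from length k. For each k, try every first piece i and keep the best of price[i] + r[k−i].
r[1] = 2
r[2] = 5
r[3] = 16
r[4] = 18  (first piece 1, then r[3]=16)
r[5] = 21  (first piece 2, then r[3]=16)
r[6] = 32  (first piece 3, then r[3]=16)
r[7] = 34  (first piece 1, then r[6]=32)
r[8] = 37  (first piece 2, then r[6]=32)
One optimal cutting: 3 + 3 + 2 → $16 + $16 + $5 = $37.

37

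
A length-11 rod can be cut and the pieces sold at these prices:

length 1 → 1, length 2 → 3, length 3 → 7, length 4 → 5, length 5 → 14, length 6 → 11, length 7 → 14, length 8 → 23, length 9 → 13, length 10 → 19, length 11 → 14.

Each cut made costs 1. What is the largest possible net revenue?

Let r[k] be the best obtainable value from length k. For each k, try every first piece i and keep the best of price[i] + r[k−i] minus the 1 cut fee when i<k.
r[1] = 1
r[2] = 3
r[3] = 7
r[4] = 7  (first piece 1, then r[3]=7)
r[5] = 14
r[6] = 14  (first piece 1, then r[5]=14)
r[7] = 16  (first piece 2, then r[5]=14)
r[8] = 23
r[9] = 23  (first piece 1, then r[8]=23)
r[10] = 27  (first piece 5, then r[5]=14)
r[11] = 29  (first piece 3, then r[8]=23)
One optimal plan: pieces 8 + 3 (1 cut) → 30 − 1 = 29.

29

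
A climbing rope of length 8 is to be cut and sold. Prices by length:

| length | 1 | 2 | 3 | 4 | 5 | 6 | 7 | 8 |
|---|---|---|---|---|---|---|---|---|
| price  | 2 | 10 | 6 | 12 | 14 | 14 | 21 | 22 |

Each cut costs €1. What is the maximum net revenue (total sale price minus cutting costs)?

37

Let v[k] be the best obtainable value from length k. For each k, try every first piece i and keep the best of price[i] + v[k−i] minus the 1 cut fee when i<k.
v[1] = 2
v[2] = 10
v[3] = 11  (first piece 1, then v[2]=10)
v[4] = 19  (first piece 2, then v[2]=10)
v[5] = 20  (first piece 1, then v[4]=19)
v[6] = 28  (first piece 2, then v[4]=19)
v[7] = 29  (first piece 1, then v[6]=28)
v[8] = 37  (first piece 2, then v[6]=28)
One optimal plan: pieces 2 + 2 + 2 + 2 (3 cuts) → €40 − €3 = €37.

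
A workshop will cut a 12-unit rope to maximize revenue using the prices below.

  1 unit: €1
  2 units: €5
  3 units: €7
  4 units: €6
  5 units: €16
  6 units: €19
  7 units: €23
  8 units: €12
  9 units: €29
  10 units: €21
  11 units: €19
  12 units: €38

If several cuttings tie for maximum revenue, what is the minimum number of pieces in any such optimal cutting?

Consider every possible first cut. r[k] is the best of p[i]+r[k−i] over all sellable i≤k.
r[1] = 1
r[2] = max(1+1, 5+0) = 5
r[3] = max(1+5, 5+1, 7+0) = 7
r[4] = max(1+7, 5+5, 7+1, 6+0) = 10
r[5] = max(1+10, 5+7, 7+5, 6+1, 16+0) = 16
r[6] = max(1+16, 5+10, 7+7, 6+5, 16+1, 19+0) = 19
r[7] = max(1+19, 5+16, 7+10, …, 19+1, 23+0) = 23
r[8] = max(1+23, 5+19, 7+16, …, 23+1, 12+0) = 24
r[9] = max(1+24, 5+23, 7+19, …, 12+1, 29+0) = 29
r[10] = max(1+29, 5+24, 7+23, …, 29+1, 21+0) = 32
r[11] = max(1+32, 5+29, 7+24, …, 21+1, 19+0) = 35
r[12] = max(1+35, 5+32, 7+29, …, 19+1, 38+0) = 39
Maximum revenue is €39.
Now minimize piece count subject to staying optimal: for each k, pieces[k] = 1 + min over i with p[i]+r[k−i]=r[k] of pieces[k−i].
pieces[9] = 1
pieces[10] = 2
pieces[11] = 2
pieces[12] = 2

2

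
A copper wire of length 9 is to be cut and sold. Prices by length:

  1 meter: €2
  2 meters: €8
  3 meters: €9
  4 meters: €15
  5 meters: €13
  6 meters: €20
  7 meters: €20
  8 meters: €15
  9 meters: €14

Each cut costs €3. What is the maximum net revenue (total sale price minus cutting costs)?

26

Let v[k] be the best obtainable value from length k. For each k, try every first piece i and keep the best of price[i] + v[k−i] minus the 3 cut fee when i<k.
v[1] = 2
v[2] = 8
v[3] = 9
v[4] = 15
v[5] = 14  (first piece 1, then v[4]=15)
v[6] = 20  (first piece 2, then v[4]=15)
v[7] = 21  (first piece 3, then v[4]=15)
v[8] = 27  (first piece 4, then v[4]=15)
v[9] = 26  (first piece 1, then v[8]=27)
One optimal plan: pieces 4 + 4 + 1 (2 cuts) → €32 − €6 = €26.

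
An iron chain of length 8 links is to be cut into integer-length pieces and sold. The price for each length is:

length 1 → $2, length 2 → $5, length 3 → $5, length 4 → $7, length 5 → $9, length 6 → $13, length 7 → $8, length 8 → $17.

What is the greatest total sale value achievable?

20

Consider every possible first cut. best[k] is the best of p[i]+best[k−i] over all sellable i≤k.
best[1] = 2
best[2] = max(2+2, 5+0) = 5
best[3] = max(2+5, 5+2, 5+0) = 7
best[4] = max(2+7, 5+5, 5+2, 7+0) = 10
best[5] = max(2+10, 5+7, 5+5, 7+2, 9+0) = 12
best[6] = max(2+12, 5+10, 5+7, 7+5, 9+2, 13+0) = 15
best[7] = max(2+15, 5+12, 5+10, …, 13+2, 8+0) = 17
best[8] = max(2+17, 5+15, 5+12, …, 8+2, 17+0) = 20
One optimal cutting: 2 + 2 + 2 + 2 → $5 + $5 + $5 + $5 = $20.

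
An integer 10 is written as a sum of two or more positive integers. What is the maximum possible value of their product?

Fill P[k] for k=2..10: at each k try every first piece i and multiply by the better of (k−i) uncut or P[k−i].
P[2] = 1*max(1,0) = 1*1 = 1
P[3] = 1*max(2,1) = 1*2 = 2
P[4] = 2*max(2,1) = 2*2 = 4
P[5] = 2*max(3,2) = 2*3 = 6
P[6] = 3*max(3,2) = 3*3 = 9
P[7] = 2*max(5,6) = 2*6 = 12
P[8] = 2*max(6,9) = 2*9 = 18
P[9] = 3*max(6,9) = 3*9 = 27
P[10] = 2*max(8,18) = 2*18 = 36
One optimal split: 3 + 3 + 2 + 2; product 3*3*2*2 = 36.

36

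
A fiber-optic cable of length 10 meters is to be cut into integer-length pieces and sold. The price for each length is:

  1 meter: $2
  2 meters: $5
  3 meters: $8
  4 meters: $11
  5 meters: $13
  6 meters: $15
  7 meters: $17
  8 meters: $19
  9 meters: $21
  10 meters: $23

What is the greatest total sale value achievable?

Build v[k] bottom-up: v[k] = max over allowed piece i of (p[i] + v[k−i]).
v[1] = 2
v[2] = 5
v[3] = 8
v[4] = 11
v[5] = 13  (first piece 1, then v[4]=11)
v[6] = 16  (first piece 2, then v[4]=11)
v[7] = 19  (first piece 3, then v[4]=11)
v[8] = 22  (first piece 4, then v[4]=11)
v[9] = 24  (first piece 1, then v[8]=22)
v[10] = 27  (first piece 2, then v[8]=22)
One optimal cutting: 4 + 4 + 2 → $11 + $11 + $5 = $27.

27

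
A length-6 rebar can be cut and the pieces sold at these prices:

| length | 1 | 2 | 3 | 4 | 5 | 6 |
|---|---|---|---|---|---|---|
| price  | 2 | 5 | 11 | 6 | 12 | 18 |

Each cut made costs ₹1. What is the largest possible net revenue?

Let r[k] be the best obtainable value from length k. For each k, try every first piece i and keep the best of price[i] + r[k−i] minus the 1 cut fee when i<k.
r[1] = 2
r[2] = max(2+2-1, 5+0) = 5
r[3] = max(2+5-1, 5+2-1, 11+0) = 11
r[4] = max(2+11-1, 5+5-1, 11+2-1, 6+0) = 12
r[5] = max(2+12-1, 5+11-1, 11+5-1, 6+2-1, 12+0) = 15
r[6] = max(2+15-1, 5+12-1, 11+11-1, 6+5-1, 12+2-1, 18+0) = 21
One optimal plan: pieces 3 + 3 (1 cut) → ₹22 − ₹1 = ₹21.

21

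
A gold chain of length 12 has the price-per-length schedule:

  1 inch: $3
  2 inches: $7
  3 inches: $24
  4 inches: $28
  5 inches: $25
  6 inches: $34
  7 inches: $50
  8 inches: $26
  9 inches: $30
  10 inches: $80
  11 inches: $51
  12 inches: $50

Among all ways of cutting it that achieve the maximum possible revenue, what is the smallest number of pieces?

4

Consider every possible first cut. r[k] is the best of p[i]+r[k−i] over all sellable i≤k.
r[1] = 3
r[2] = 7
r[3] = 24
r[4] = 28
r[5] = 31  (first piece 1, then r[4]=28)
r[6] = 48  (first piece 3, then r[3]=24)
r[7] = 52  (first piece 3, then r[4]=28)
r[8] = 56  (first piece 4, then r[4]=28)
r[9] = 72  (first piece 3, then r[6]=48)
r[10] = 80
r[11] = 83  (first piece 1, then r[10]=80)
r[12] = 96  (first piece 3, then r[9]=72)
Maximum revenue is $96.
Now minimize piece count subject to staying optimal: for each k, pieces[k] = 1 + min over i with p[i]+r[k−i]=r[k] of pieces[k−i].
pieces[9] = 3
pieces[10] = 1
pieces[11] = 2
pieces[12] = 4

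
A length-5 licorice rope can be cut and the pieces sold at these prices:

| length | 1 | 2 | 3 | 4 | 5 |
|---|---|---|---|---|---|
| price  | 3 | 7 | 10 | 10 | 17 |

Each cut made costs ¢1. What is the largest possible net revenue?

17

Let r[k] be the best obtainable value from length k. For each k, try every first piece i and keep the best of price[i] + r[k−i] minus the 1 cut fee when i<k.
r[1] = 3
r[2] = 7
r[3] = 10
r[4] = 13  (first piece 2, then r[2]=7)
r[5] = 17
Best is to make no cuts and sell whole for ¢17.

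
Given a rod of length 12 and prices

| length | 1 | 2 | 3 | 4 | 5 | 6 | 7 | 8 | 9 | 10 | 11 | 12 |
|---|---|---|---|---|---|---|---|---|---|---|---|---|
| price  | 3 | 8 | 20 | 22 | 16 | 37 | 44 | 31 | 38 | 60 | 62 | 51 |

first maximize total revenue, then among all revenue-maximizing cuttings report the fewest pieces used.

Let r[k] be the best obtainable value from length k. For each k, try every first piece i and keep the best of price[i] + r[k−i].
r[1] = 3
r[2] = max(3+3, 8+0) = 8
r[3] = max(3+8, 8+3, 20+0) = 20
r[4] = max(3+20, 8+8, 20+3, 22+0) = 23
r[5] = max(3+23, 8+20, 20+8, 22+3, 16+0) = 28
r[6] = max(3+28, 8+23, 20+20, 22+8, 16+3, 37+0) = 40
r[7] = max(3+40, 8+28, 20+23, …, 37+3, 44+0) = 44
r[8] = max(3+44, 8+40, 20+28, …, 44+3, 31+0) = 48
r[9] = max(3+48, 8+44, 20+40, …, 31+3, 38+0) = 60
r[10] = max(3+60, 8+48, 20+44, …, 38+3, 60+0) = 64
r[11] = max(3+64, 8+60, 20+48, …, 60+3, 62+0) = 68
r[12] = max(3+68, 8+64, 20+60, …, 62+3, 51+0) = 80
Maximum revenue is €80.
Now minimize piece count subject to staying optimal: for each k, pieces[k] = 1 + min over i with p[i]+r[k−i]=r[k] of pieces[k−i].
pieces[9] = 3
pieces[10] = 2
pieces[11] = 4
pieces[12] = 4

4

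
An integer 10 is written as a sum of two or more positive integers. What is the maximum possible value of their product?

Define P[k] = max over 1≤i<k of i · max(k−i, P[k−i]); the inner max lets the remainder stay uncut if that's better.
P[2] = 1·max(1,0) = 1·1 = 1
P[3] = 1·max(2,1) = 1·2 = 2
P[4] = 2·max(2,1) = 2·2 = 4
P[5] = 2·max(3,2) = 2·3 = 6
P[6] = 3·max(3,2) = 3·3 = 9
P[7] = 2·max(5,6) = 2·6 = 12
P[8] = 2·max(6,9) = 2·9 = 18
P[9] = 3·max(6,9) = 3·9 = 27
P[10] = 2·max(8,18) = 2·18 = 36
One optimal split: 3 + 3 + 2 + 2; product 3·3·2·2 = 36.

36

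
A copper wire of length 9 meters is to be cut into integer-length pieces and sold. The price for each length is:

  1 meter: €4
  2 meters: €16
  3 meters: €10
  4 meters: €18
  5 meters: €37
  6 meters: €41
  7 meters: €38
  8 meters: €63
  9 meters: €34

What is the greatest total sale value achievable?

Consider every possible first cut. R[k] is the best of p[i]+R[k−i] over all sellable i≤k.
R[1] = 4
R[2] = 16
R[3] = 20  (first piece 1, then R[2]=16)
R[4] = 32  (first piece 2, then R[2]=16)
R[5] = 37
R[6] = 48  (first piece 2, then R[4]=32)
R[7] = 53  (first piece 2, then R[5]=37)
R[8] = 64  (first piece 2, then R[6]=48)
R[9] = 69  (first piece 2, then R[7]=53)
One optimal cutting: 5 + 2 + 2 → €37 + €16 + €16 = €69.

69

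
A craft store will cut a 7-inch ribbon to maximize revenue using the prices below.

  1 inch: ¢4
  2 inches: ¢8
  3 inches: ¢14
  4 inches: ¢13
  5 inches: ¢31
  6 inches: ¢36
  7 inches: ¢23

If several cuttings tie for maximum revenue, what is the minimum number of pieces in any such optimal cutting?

2

Let r[k] be the best obtainable value from length k. For each k, try every first piece i and keep the best of price[i] + r[k−i].
r[1] = 4
r[2] = max(4+4, 8+0) = 8
r[3] = max(4+8, 8+4, 14+0) = 14
r[4] = max(4+14, 8+8, 14+4, 13+0) = 18
r[5] = max(4+18, 8+14, 14+8, 13+4, 31+0) = 31
r[6] = max(4+31, 8+18, 14+14, 13+8, 31+4, 36+0) = 36
r[7] = max(4+36, 8+31, 14+18, …, 36+4, 23+0) = 40
Maximum revenue is ¢40.
Now minimize piece count subject to staying optimal: for each k, pieces[k] = 1 + min over i with p[i]+r[k−i]=r[k] of pieces[k−i].
pieces[4] = 2
pieces[5] = 1
pieces[6] = 1
pieces[7] = 2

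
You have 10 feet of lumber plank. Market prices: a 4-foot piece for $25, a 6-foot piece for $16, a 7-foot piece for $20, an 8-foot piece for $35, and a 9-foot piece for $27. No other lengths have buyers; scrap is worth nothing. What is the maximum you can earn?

50

Let r[k] be the best obtainable value from length k. For each k, try every first piece i and keep the best of price[i] + r[k−i].
r[1] = 0
r[2] = 0
r[3] = 0
r[4] = 25
r[5] = 25
r[6] = max(25+0, 16+0) = 25
r[7] = max(25+0, 16+0, 20+0) = 25
r[8] = max(25+25, 16+0, 20+0, 35+0) = 50
r[9] = max(25+25, 16+0, 20+0, 35+0, 27+0) = 50
r[10] = max(25+25, 16+25, 20+0, 35+0, 27+0) = 50
One optimal cutting: pieces 4 + 4 with 2 feet of scrap → $50.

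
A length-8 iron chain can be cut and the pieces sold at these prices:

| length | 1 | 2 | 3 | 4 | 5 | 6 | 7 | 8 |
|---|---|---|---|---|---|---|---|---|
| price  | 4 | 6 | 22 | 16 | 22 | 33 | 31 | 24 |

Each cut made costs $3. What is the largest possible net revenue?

Let net[k] be the best obtainable value from length k. For each k, try every first piece i and keep the best of price[i] + net[k−i] minus the 3 cut fee when i<k.
net[1] = 4
net[2] = max(4+4-3, 6+0) = 6
net[3] = max(4+6-3, 6+4-3, 22+0) = 22
net[4] = max(4+22-3, 6+6-3, 22+4-3, 16+0) = 23
net[5] = max(4+23-3, 6+22-3, 22+6-3, 16+4-3, 22+0) = 25
net[6] = max(4+25-3, 6+23-3, 22+22-3, 16+6-3, 22+4-3, 33+0) = 41
net[7] = max(4+41-3, 6+25-3, 22+23-3, …, 33+4-3, 31+0) = 42
net[8] = max(4+42-3, 6+41-3, 22+25-3, …, 31+4-3, 24+0) = 44
One optimal plan: pieces 3 + 3 + 2 (2 cuts) → $50 − $6 = $44.

44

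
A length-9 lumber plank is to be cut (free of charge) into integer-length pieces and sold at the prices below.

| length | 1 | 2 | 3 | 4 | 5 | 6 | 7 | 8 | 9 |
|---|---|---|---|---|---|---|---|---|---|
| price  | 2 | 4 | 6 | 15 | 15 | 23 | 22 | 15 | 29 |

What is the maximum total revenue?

Let R[k] be the best obtainable value from length k. For each k, try every first piece i and keep the best of price[i] + R[k−i].
R[1] = 2
R[2] = max(2+2, 4+0) = 4
R[3] = max(2+4, 4+2, 6+0) = 6
R[4] = max(2+6, 4+4, 6+2, 15+0) = 15
R[5] = max(2+15, 4+6, 6+4, 15+2, 15+0) = 17
R[6] = max(2+17, 4+15, 6+6, 15+4, 15+2, 23+0) = 23
R[7] = max(2+23, 4+17, 6+15, …, 23+2, 22+0) = 25
R[8] = max(2+25, 4+23, 6+17, …, 22+2, 15+0) = 30
R[9] = max(2+30, 4+25, 6+23, …, 15+2, 29+0) = 32
One optimal cutting: 4 + 4 + 1 → $15 + $15 + $2 = $32.

32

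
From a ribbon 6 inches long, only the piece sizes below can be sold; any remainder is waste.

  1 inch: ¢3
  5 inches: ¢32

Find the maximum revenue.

35

Consider every possible first cut. f[k] is the best of p[i]+f[k−i] over all sellable i≤k.
f[1] = 3
f[2] = 6  (first piece 1, then f[1]=3)
f[3] = 9  (first piece 1, then f[2]=6)
f[4] = 12  (first piece 1, then f[3]=9)
f[5] = max(3+12, 32+0) = 32
f[6] = max(3+32, 32+3) = 35
One optimal cutting: 5 + 1 → ¢35.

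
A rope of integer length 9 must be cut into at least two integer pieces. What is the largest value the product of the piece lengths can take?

Define f[k] = max over 1≤i<k of i · max(k−i, f[k−i]); the inner max lets the remainder stay uncut if that's better.
Small cases: f[2]=1.
f[3] = 1·max(2,1) = 1·2 = 2
f[4] = 2·max(2,1) = 2·2 = 4
f[5] = 2·max(3,2) = 2·3 = 6
f[6] = 3·max(3,2) = 3·3 = 9
f[7] = 2·max(5,6) = 2·6 = 12
f[8] = 2·max(6,9) = 2·9 = 18
f[9] = 3·max(6,9) = 3·9 = 27
One optimal split: 3 + 3 + 3; product 3·3·3 = 27.

27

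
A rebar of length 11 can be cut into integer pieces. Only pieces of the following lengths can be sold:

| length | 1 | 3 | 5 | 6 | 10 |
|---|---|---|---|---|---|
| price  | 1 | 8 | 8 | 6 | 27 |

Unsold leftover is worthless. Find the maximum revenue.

Consider every possible first cut. f[k] is the best of p[i]+f[k−i] over all sellable i≤k.
f[1] = 1
f[2] = 2  (first piece 1, then f[1]=1)
f[3] = 8
f[4] = 9  (first piece 1, then f[3]=8)
f[5] = 10  (first piece 1, then f[4]=9)
f[6] = 16  (first piece 3, then f[3]=8)
f[7] = 17  (first piece 1, then f[6]=16)
f[8] = 18  (first piece 1, then f[7]=17)
f[9] = 24  (first piece 3, then f[6]=16)
f[10] = 27
f[11] = 28  (first piece 1, then f[10]=27)
One optimal cutting: 10 + 1 → ₹28.

28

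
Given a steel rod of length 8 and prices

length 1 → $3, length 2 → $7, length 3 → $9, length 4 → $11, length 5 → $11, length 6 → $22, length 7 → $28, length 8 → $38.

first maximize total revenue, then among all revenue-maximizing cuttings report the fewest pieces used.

Consider every possible first cut. r[k] is the best of p[i]+r[k−i] over all sellable i≤k.
r[1] = 3
r[2] = max(3+3, 7+0) = 7
r[3] = max(3+7, 7+3, 9+0) = 10
r[4] = max(3+10, 7+7, 9+3, 11+0) = 14
r[5] = max(3+14, 7+10, 9+7, 11+3, 11+0) = 17
r[6] = max(3+17, 7+14, 9+10, 11+7, 11+3, 22+0) = 22
r[7] = max(3+22, 7+17, 9+14, …, 22+3, 28+0) = 28
r[8] = max(3+28, 7+22, 9+17, …, 28+3, 38+0) = 38
Maximum revenue is $38.
Now minimize piece count subject to staying optimal: for each k, pieces[k] = 1 + min over i with p[i]+r[k−i]=r[k] of pieces[k−i].
pieces[5] = 3
pieces[6] = 1
pieces[7] = 1
pieces[8] = 1

1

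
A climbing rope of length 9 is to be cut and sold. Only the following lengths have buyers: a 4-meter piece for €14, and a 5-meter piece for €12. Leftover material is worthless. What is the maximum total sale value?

Consider every possible first cut. best[k] is the best of p[i]+best[k−i] over all sellable i≤k.
best[1] = 0
best[2] = 0
best[3] = 0
best[4] = 14
best[5] = 14
best[6] = 14
best[7] = 14
best[8] = 28  (first piece 4, then best[4]=14)
best[9] = 28
One optimal cutting: pieces 4 + 4 with 1 meter of scrap → €28.

28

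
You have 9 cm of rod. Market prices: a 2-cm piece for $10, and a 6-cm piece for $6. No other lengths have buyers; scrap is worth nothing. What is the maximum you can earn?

Let r[k] be the best obtainable value from length k. For each k, try every first piece i and keep the best of price[i] + r[k−i].
r[1] = 0
r[2] = 10
r[3] = 10
r[4] = 20  (first piece 2, then r[2]=10)
r[5] = 20
r[6] = 30  (first piece 2, then r[4]=20)
r[7] = 30
r[8] = 40  (first piece 2, then r[6]=30)
r[9] = 40
One optimal cutting: pieces 2 + 2 + 2 + 2 with 1 cm of scrap → $40.

40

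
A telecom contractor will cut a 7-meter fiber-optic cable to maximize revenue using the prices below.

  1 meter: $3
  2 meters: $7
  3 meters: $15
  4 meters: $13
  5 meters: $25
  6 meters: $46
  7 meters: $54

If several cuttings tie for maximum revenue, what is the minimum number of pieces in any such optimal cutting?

1

Let r[k] be the best obtainable value from length k. For each k, try every first piece i and keep the best of price[i] + r[k−i].
r[1] = 3
r[2] = max(3+3, 7+0) = 7
r[3] = max(3+7, 7+3, 15+0) = 15
r[4] = max(3+15, 7+7, 15+3, 13+0) = 18
r[5] = max(3+18, 7+15, 15+7, 13+3, 25+0) = 25
r[6] = max(3+25, 7+18, 15+15, 13+7, 25+3, 46+0) = 46
r[7] = max(3+46, 7+25, 15+18, …, 46+3, 54+0) = 54
Maximum revenue is $54.
Now minimize piece count subject to staying optimal: for each k, pieces[k] = 1 + min over i with p[i]+r[k−i]=r[k] of pieces[k−i].
pieces[4] = 2
pieces[5] = 1
pieces[6] = 1
pieces[7] = 1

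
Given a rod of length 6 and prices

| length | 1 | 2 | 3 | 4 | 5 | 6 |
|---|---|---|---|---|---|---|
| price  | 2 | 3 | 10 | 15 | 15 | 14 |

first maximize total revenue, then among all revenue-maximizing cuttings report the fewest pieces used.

Consider every possible first cut. r[k] is the best of p[i]+r[k−i] over all sellable i≤k.
r[1] = 2
r[2] = 4  (first piece 1, then r[1]=2)
r[3] = 10
r[4] = 15
r[5] = 17  (first piece 1, then r[4]=15)
r[6] = 20  (first piece 3, then r[3]=10)
Maximum revenue is $20.
Now minimize piece count subject to staying optimal: for each k, pieces[k] = 1 + min over i with p[i]+r[k−i]=r[k] of pieces[k−i].
pieces[3] = 1
pieces[4] = 1
pieces[5] = 2
pieces[6] = 2

2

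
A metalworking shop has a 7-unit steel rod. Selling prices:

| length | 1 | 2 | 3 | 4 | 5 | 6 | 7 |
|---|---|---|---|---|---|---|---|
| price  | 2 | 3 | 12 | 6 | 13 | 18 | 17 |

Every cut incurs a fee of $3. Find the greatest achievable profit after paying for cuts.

Build v[k] bottom-up: v[k] = max over allowed piece i of (p[i] + v[k−i]) − 3 per cut.
v[1] = 2
v[2] = max(2+2-3, 3+0) = 3
v[3] = max(2+3-3, 3+2-3, 12+0) = 12
v[4] = max(2+12-3, 3+3-3, 12+2-3, 6+0) = 11
v[5] = max(2+11-3, 3+12-3, 12+3-3, 6+2-3, 13+0) = 13
v[6] = max(2+13-3, 3+11-3, 12+12-3, 6+3-3, 13+2-3, 18+0) = 21
v[7] = max(2+21-3, 3+13-3, 12+11-3, …, 18+2-3, 17+0) = 20
One optimal plan: pieces 3 + 3 + 1 (2 cuts) → $26 − $6 = $20.

20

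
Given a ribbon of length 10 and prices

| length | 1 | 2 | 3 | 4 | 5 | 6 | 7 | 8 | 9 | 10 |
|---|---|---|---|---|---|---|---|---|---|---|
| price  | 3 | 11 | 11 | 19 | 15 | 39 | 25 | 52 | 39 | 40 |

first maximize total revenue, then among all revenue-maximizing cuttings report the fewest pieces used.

2

Let r[k] be the best obtainable value from length k. For each k, try every first piece i and keep the best of price[i] + r[k−i].
r[1] = 3
r[2] = 11
r[3] = 14  (first piece 1, then r[2]=11)
r[4] = 22  (first piece 2, then r[2]=11)
r[5] = 25  (first piece 1, then r[4]=22)
r[6] = 39
r[7] = 42  (first piece 1, then r[6]=39)
r[8] = 52
r[9] = 55  (first piece 1, then r[8]=52)
r[10] = 63  (first piece 2, then r[8]=52)
Maximum revenue is ¢63.
Now minimize piece count subject to staying optimal: for each k, pieces[k] = 1 + min over i with p[i]+r[k−i]=r[k] of pieces[k−i].
pieces[7] = 2
pieces[8] = 1
pieces[9] = 2
pieces[10] = 2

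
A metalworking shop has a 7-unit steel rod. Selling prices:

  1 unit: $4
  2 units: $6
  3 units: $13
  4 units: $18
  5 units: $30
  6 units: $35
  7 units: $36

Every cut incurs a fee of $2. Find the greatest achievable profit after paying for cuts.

Let v[k] be the best obtainable value from length k. For each k, try every first piece i and keep the best of price[i] + v[k−i] minus the 2 cut fee when i<k.
v[1] = 4
v[2] = max(4+4-2, 6+0) = 6
v[3] = max(4+6-2, 6+4-2, 13+0) = 13
v[4] = max(4+13-2, 6+6-2, 13+4-2, 18+0) = 18
v[5] = max(4+18-2, 6+13-2, 13+6-2, 18+4-2, 30+0) = 30
v[6] = max(4+30-2, 6+18-2, 13+13-2, 18+6-2, 30+4-2, 35+0) = 35
v[7] = max(4+35-2, 6+30-2, 13+18-2, …, 35+4-2, 36+0) = 37
One optimal plan: pieces 6 + 1 (1 cut) → $39 − $2 = $37.

37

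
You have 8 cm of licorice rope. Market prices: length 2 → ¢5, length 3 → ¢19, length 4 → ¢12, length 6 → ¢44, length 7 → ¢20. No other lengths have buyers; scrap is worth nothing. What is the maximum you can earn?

49

Consider every possible first cut. r[k] is the best of p[i]+r[k−i] over all sellable i≤k.
r[1] = 0
r[2] = 5
r[3] = max(5+0, 19+0) = 19
r[4] = max(5+5, 19+0, 12+0) = 19
r[5] = max(5+19, 19+5, 12+0) = 24
r[6] = max(5+19, 19+19, 12+5, 44+0) = 44
r[7] = max(5+24, 19+19, 12+19, 44+0, 20+0) = 44
r[8] = max(5+44, 19+24, 12+19, 44+5, 20+0) = 49
One optimal cutting: 6 + 2 → ¢49.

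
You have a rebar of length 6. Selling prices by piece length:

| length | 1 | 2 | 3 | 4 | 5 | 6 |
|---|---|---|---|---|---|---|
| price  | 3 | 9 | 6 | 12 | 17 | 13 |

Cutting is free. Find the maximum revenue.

27

Build v[k] bottom-up: v[k] = max over allowed piece i of (p[i] + v[k−i]).
v[1] = 3
v[2] = 9
v[3] = 12  (first piece 1, then v[2]=9)
v[4] = 18  (first piece 2, then v[2]=9)
v[5] = 21  (first piece 1, then v[4]=18)
v[6] = 27  (first piece 2, then v[4]=18)
One optimal cutting: 2 + 2 + 2 → ₹9 + ₹9 + ₹9 = ₹27.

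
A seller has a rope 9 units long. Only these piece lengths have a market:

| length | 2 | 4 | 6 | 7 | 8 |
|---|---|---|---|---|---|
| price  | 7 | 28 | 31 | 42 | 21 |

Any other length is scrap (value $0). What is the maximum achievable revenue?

56

Build best[k] bottom-up: best[k] = max over allowed piece i of (p[i] + best[k−i]).
best[1] = 0
best[2] = 7
best[3] = 7
best[4] = 28
best[5] = 28
best[6] = 35  (first piece 2, then best[4]=28)
best[7] = 42
best[8] = 56  (first piece 4, then best[4]=28)
best[9] = 56
One optimal cutting: pieces 4 + 4 with 1 unit of scrap → $56.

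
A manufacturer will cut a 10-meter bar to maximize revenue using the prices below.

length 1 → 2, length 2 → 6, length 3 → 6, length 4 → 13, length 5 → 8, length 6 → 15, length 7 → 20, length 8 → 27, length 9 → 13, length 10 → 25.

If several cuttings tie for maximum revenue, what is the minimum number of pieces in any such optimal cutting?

Let r[k] be the best obtainable value from length k. For each k, try every first piece i and keep the best of price[i] + r[k−i].
r[1] = 2
r[2] = 6
r[3] = 8  (first piece 1, then r[2]=6)
r[4] = 13
r[5] = 15  (first piece 1, then r[4]=13)
r[6] = 19  (first piece 2, then r[4]=13)
r[7] = 21  (first piece 1, then r[6]=19)
r[8] = 27
r[9] = 29  (first piece 1, then r[8]=27)
r[10] = 33  (first piece 2, then r[8]=27)
Maximum revenue is 33.
Now minimize piece count subject to staying optimal: for each k, pieces[k] = 1 + min over i with p[i]+r[k−i]=r[k] of pieces[k−i].
pieces[7] = 3
pieces[8] = 1
pieces[9] = 2
pieces[10] = 2

2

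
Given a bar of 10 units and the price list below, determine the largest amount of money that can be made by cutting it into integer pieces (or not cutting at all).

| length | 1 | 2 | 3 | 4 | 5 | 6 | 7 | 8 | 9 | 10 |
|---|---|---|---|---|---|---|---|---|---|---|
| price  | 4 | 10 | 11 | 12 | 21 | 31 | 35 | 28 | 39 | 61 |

Build best[k] bottom-up: best[k] = max over allowed piece i of (p[i] + best[k−i]).
best[1] = 4
best[2] = max(4+4, 10+0) = 10
best[3] = max(4+10, 10+4, 11+0) = 14
best[4] = max(4+14, 10+10, 11+4, 12+0) = 20
best[5] = max(4+20, 10+14, 11+10, 12+4, 21+0) = 24
best[6] = max(4+24, 10+20, 11+14, 12+10, 21+4, 31+0) = 31
best[7] = max(4+31, 10+24, 11+20, …, 31+4, 35+0) = 35
best[8] = max(4+35, 10+31, 11+24, …, 35+4, 28+0) = 41
best[9] = max(4+41, 10+35, 11+31, …, 28+4, 39+0) = 45
best[10] = max(4+45, 10+41, 11+35, …, 39+4, 61+0) = 61
Best is to sell the whole 10-unit piece uncut for $61.

61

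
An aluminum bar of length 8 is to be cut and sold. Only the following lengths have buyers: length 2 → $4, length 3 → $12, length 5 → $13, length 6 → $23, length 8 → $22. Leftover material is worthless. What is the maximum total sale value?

Let f[k] be the best obtainable value from length k. For each k, try every first piece i and keep the best of price[i] + f[k−i].
f[1] = 0
f[2] = 4
f[3] = 12
f[4] = 12
f[5] = 16  (first piece 2, then f[3]=12)
f[6] = 24  (first piece 3, then f[3]=12)
f[7] = 24
f[8] = 28  (first piece 2, then f[6]=24)
One optimal cutting: 3 + 3 + 2 → $28.

28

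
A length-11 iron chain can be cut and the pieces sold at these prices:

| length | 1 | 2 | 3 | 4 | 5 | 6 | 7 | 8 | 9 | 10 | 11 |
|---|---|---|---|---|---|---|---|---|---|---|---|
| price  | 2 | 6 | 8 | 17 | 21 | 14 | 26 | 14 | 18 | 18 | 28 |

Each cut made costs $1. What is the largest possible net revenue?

Let net[k] be the best obtainable value from length k. For each k, try every first piece i and keep the best of price[i] + net[k−i] minus the 1 cut fee when i<k.
net[1] = 2
net[2] = max(2+2-1, 6+0) = 6
net[3] = max(2+6-1, 6+2-1, 8+0) = 8
net[4] = max(2+8-1, 6+6-1, 8+2-1, 17+0) = 17
net[5] = max(2+17-1, 6+8-1, 8+6-1, 17+2-1, 21+0) = 21
net[6] = max(2+21-1, 6+17-1, 8+8-1, 17+6-1, 21+2-1, 14+0) = 22
net[7] = max(2+22-1, 6+21-1, 8+17-1, …, 14+2-1, 26+0) = 26
net[8] = max(2+26-1, 6+22-1, 8+21-1, …, 26+2-1, 14+0) = 33
net[9] = max(2+33-1, 6+26-1, 8+22-1, …, 14+2-1, 18+0) = 37
net[10] = max(2+37-1, 6+33-1, 8+26-1, …, 18+2-1, 18+0) = 41
net[11] = max(2+41-1, 6+37-1, 8+33-1, …, 18+2-1, 28+0) = 42
One optimal plan: pieces 5 + 5 + 1 (2 cuts) → $44 − $2 = $42.

42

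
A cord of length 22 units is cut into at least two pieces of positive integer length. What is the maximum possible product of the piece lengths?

2916

Let prod[k] be the best product for length k (with at least one cut). For each first piece i, the rest contributes max(k−i, prod[k−i]).
Small cases: prod[2]=1, prod[3]=2, prod[4]=4, prod[5]=6, prod[6]=9, prod[7]=12, prod[8]=18, prod[9]=27, prod[10]=36, prod[11]=54, prod[12]=81, prod[13]=108, prod[14]=162.
prod[15] = 3·max(12,81) = 3·81 = 243
prod[16] = 2·max(14,162) = 2·162 = 324
prod[17] = 2·max(15,243) = 2·243 = 486
prod[18] = 3·max(15,243) = 3·243 = 729
prod[19] = 2·max(17,486) = 2·486 = 972
prod[20] = 2·max(18,729) = 2·729 = 1458
prod[21] = 3·max(18,729) = 3·729 = 2187
prod[22] = 2·max(20,1458) = 2·1458 = 2916
One optimal split: 3 + 3 + 3 + 3 + 3 + 3 + 2 + 2; product 3·3·3·3·3·3·2·2 = 2916.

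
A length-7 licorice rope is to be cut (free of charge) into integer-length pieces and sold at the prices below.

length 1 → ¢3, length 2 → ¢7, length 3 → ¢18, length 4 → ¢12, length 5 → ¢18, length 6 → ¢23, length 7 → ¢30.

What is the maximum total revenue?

Build r[k] bottom-up: r[k] = max over allowed piece i of (p[i] + r[k−i]).
r[1] = 3
r[2] = max(3+3, 7+0) = 7
r[3] = max(3+7, 7+3, 18+0) = 18
r[4] = max(3+18, 7+7, 18+3, 12+0) = 21
r[5] = max(3+21, 7+18, 18+7, 12+3, 18+0) = 25
r[6] = max(3+25, 7+21, 18+18, 12+7, 18+3, 23+0) = 36
r[7] = max(3+36, 7+25, 18+21, …, 23+3, 30+0) = 39
One optimal cutting: 3 + 3 + 1 → ¢18 + ¢18 + ¢3 = ¢39.

39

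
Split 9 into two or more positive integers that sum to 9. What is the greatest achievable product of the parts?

Define g[k] = max over 1≤i<k of i · max(k−i, g[k−i]); the inner max lets the remainder stay uncut if that's better.
g[2] = 1×max(1,0) = 1×1 = 1
g[3] = 1×max(2,1) = 1×2 = 2
g[4] = 2×max(2,1) = 2×2 = 4
g[5] = 2×max(3,2) = 2×3 = 6
g[6] = 3×max(3,2) = 3×3 = 9
g[7] = 2×max(5,6) = 2×6 = 12
g[8] = 2×max(6,9) = 2×9 = 18
g[9] = 3×max(6,9) = 3×9 = 27
One optimal split: 3 + 3 + 3; product 3×3×3 = 27.

27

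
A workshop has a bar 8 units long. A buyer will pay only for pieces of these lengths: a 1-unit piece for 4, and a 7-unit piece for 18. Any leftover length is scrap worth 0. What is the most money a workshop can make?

32

Let best[k] be the best obtainable value from length k. For each k, try every first piece i and keep the best of price[i] + best[k−i].
best[1] = 4
best[2] = 8  (first piece 1, then best[1]=4)
best[3] = 12  (first piece 1, then best[2]=8)
best[4] = 16  (first piece 1, then best[3]=12)
best[5] = 20  (first piece 1, then best[4]=16)
best[6] = 24  (first piece 1, then best[5]=20)
best[7] = 28  (first piece 1, then best[6]=24)
best[8] = 32  (first piece 1, then best[7]=28)
One optimal cutting: 1 + 1 + 1 + 1 + 1 + 1 + 1 + 1 → 32.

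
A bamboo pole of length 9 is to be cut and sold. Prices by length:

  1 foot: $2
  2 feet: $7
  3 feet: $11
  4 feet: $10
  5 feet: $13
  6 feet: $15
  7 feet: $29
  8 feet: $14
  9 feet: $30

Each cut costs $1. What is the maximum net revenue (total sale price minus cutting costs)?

35

Consider every possible first cut. r[k] is the best of p[i]+r[k−i] over all sellable i≤k, charging 1 whenever i<k.
r[1] = 2
r[2] = max(2+2-1, 7+0) = 7
r[3] = max(2+7-1, 7+2-1, 11+0) = 11
r[4] = max(2+11-1, 7+7-1, 11+2-1, 10+0) = 13
r[5] = max(2+13-1, 7+11-1, 11+7-1, 10+2-1, 13+0) = 17
r[6] = max(2+17-1, 7+13-1, 11+11-1, 10+7-1, 13+2-1, 15+0) = 21
r[7] = max(2+21-1, 7+17-1, 11+13-1, …, 15+2-1, 29+0) = 29
r[8] = max(2+29-1, 7+21-1, 11+17-1, …, 29+2-1, 14+0) = 30
r[9] = max(2+30-1, 7+29-1, 11+21-1, …, 14+2-1, 30+0) = 35
One optimal plan: pieces 7 + 2 (1 cut) → $36 − $1 = $35.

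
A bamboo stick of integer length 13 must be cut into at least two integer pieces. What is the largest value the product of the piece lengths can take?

108

Let m[k] be the best product for length k (with at least one cut). For each first piece i, the rest contributes max(k−i, m[k−i]).
m[2] = 1×max(1,0) = 1×1 = 1
m[3] = 1×max(2,1) = 1×2 = 2
m[4] = 2×max(2,1) = 2×2 = 4
m[5] = 2×max(3,2) = 2×3 = 6
m[6] = 3×max(3,2) = 3×3 = 9
m[7] = 2×max(5,6) = 2×6 = 12
m[8] = 2×max(6,9) = 2×9 = 18
m[9] = 3×max(6,9) = 3×9 = 27
m[10] = 2×max(8,18) = 2×18 = 36
m[11] = 2×max(9,27) = 2×27 = 54
m[12] = 3×max(9,27) = 3×27 = 81
m[13] = 2×max(11,54) = 2×54 = 108
One optimal split: 3 + 3 + 3 + 2 + 2; product 3×3×3×2×2 = 108.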